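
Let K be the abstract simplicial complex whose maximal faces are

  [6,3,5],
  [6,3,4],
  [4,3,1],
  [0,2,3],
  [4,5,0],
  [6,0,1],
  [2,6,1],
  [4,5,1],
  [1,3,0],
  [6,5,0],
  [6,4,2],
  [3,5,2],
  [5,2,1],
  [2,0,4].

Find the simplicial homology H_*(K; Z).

H_0 = Z,  H_1 = Z^2,  H_2 = Z.

Order the vertices as 0 < 1 < 2 < 3 < 4 < 5 < 6. Listing each simplex with vertices in this order, K has dimension 2 with simplices:

  0-simplices (7): [0], [1], [2], [3], [4], [5], [6]
  1-simplices (21): [0,1], [0,2], [0,3], [0,4], [0,5], [0,6], [1,2], [1,3], [1,4], [1,5], [1,6], [2,3], [2,4], [2,5], [2,6], [3,4], [3,5], [3,6], [4,5], [4,6], [5,6]
  2-simplices (14): [0,1,3], [0,1,6], [0,2,3], [0,2,4], [0,4,5], [0,5,6], [1,2,5], [1,2,6], [1,3,4], [1,4,5], [2,3,5], [2,4,6], [3,4,6], [3,5,6]

so the chain groups are C_0 ≅ Z^7, C_1 ≅ Z^21, C_2 ≅ Z^14.

The boundary map ∂_1: C_1 → C_0 is given by ∂[p,q] = [q] − [p]. For instance
  ∂[4,5] = [5] − [4].
This gives a 7×21 integer matrix of rank 6; reducing to Smith normal form yields diagonal entries (1,1,1,1,1,1).

The boundary map ∂_2: C_2 → C_1 maps a triangle to the signed sum of its edges. For instance
  ∂[1,3,4] = [3,4] − [1,4] + [1,3],
  ∂[0,1,6] = [1,6] − [0,6] + [0,1].
This gives a 21×14 integer matrix of rank 13; reducing to Smith normal form yields diagonal entries (1,1,1,1,1,1,1,1,1,1,1,1,1).

Computing H_k = (kernel of ∂_k) / (image of ∂_{k+1}):

  H_0: rank C_0 − rank ∂_1 = 7 − 6 = 1, and the invariant factors of ∂_1 are all 1, so H_0 ≅ Z.
  H_1: rank ker ∂_1 − rank ∂_2 = (21 − 6) − 13 = 2, and the invariant factors of ∂_2 are all 1, so H_1 ≅ Z^2.
  H_2: rank ker ∂_2 − rank ∂_3 = (14 − 13) − 0 = 1, and there is no ∂_3, so H_2 ≅ Z.

As a check, the Euler characteristic is 7 − 21 + 14 = 0, which agrees with 1 − 2 + 1 = 0.
(K is a triangulation of the torus T^2.)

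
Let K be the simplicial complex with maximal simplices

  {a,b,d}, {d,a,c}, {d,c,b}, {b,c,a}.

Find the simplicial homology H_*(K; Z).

H_0 = Z,  H_1 = 0,  H_2 = Z.

We work with the vertex ordering a < b < c < d. The simplices of K, each written with vertices in increasing order, are:

  0-simplices (4): a, b, c, d
  1-simplices (6): ab, ac, ad, bc, bd, cd
  2-simplices (4): abc, abd, acd, bcd

giving chain groups C_0 ≅ Z^4, C_1 ≅ Z^6, C_2 ≅ Z^4.

∂_1: C_1 → C_0 maps an edge to its endpoints' difference, ∂[p,q] = q − p. For instance
  ∂ac = c − a.
This gives a 4×6 integer matrix of rank 3; reducing to Smith normal form yields diagonal entries (1,1,1).

Boundary ∂_2: C_2 → C_1 sends each 2-simplex [p,q,r] to [q,r] − [p,r] + [p,q]. For instance
  ∂abd = bd − ad + ab,
  ∂acd = cd − ad + ac.
As a 6×4 matrix over Z this has rank 3, with invariant factors (1,1,1).

From H_k ≅ ker(∂_k) / im(∂_{k+1}) we obtain:

  H_0: rank C_0 − rank ∂_1 = 4 − 3 = 1, and the invariant factors of ∂_1 are all 1, so H_0 ≅ Z.
  H_1: rank ker ∂_1 − rank ∂_2 = (6 − 3) − 3 = 0, and the invariant factors of ∂_2 are all 1, so H_1 ≅ 0.
  H_2: rank ker ∂_2 − rank ∂_3 = (4 − 3) − 0 = 1, and there is no ∂_3, so H_2 ≅ Z.

As a check, the Euler characteristic is 4 − 6 + 4 = 2, which agrees with 1 − 0 + 1 = 2.
(K is a triangulation of the 2-sphere S^2.)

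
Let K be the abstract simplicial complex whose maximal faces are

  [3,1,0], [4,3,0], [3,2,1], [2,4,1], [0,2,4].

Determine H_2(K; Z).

H_2 = 0.

Fix the vertex order 0 < 1 < 2 < 3 < 4 and write every simplex with vertices in increasing order. Then dim K = 2 and the simplices of K are:

  0-simplices (5): [0], [1], [2], [3], [4]
  1-simplices (10): [0,1], [0,2], [0,3], [0,4], [1,2], [1,3], [1,4], [2,3], [2,4], [3,4]
  2-simplices (5): [0,1,3], [0,2,4], [0,3,4], [1,2,3], [1,2,4]

Hence C_0 ≅ Z^5, C_1 ≅ Z^10, C_2 ≅ Z^5.

Boundary ∂_1: C_1 → C_0 sends each edge [p,q] (with p < q) to q − p.
This gives a 5×10 integer matrix of rank 4; reducing to Smith normal form yields diagonal entries (1,1,1,1).

Boundary ∂_2: C_2 → C_1 sends each 2-simplex [p,q,r] to [q,r] − [p,r] + [p,q]. For instance
  ∂[1,2,4] = [2,4] − [1,4] + [1,2],
  ∂[0,3,4] = [3,4] − [0,4] + [0,3].
The 10×5 boundary matrix has rank 5 and Smith normal form diag(1,1,1,1,1).

Computing H_k = (kernel of ∂_k) / (image of ∂_{k+1}):

  H_2: rank ker ∂_2 − rank ∂_3 = (5 − 5) − 0 = 0, and there is no ∂_3, so H_2 = 0.

(K is a triangulation of the Möbius band.)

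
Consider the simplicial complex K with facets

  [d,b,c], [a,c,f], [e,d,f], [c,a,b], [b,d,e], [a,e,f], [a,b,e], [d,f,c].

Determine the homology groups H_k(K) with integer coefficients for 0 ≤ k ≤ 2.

H_0 ≅ Z,  H_1 = 0,  H_2 ≅ Z.

Take the total order a < b < c < d < e < f on the vertex set. Then K (dimension 2) consists of the simplices:

  0-simplices (6): a, b, c, d, e, f
  1-simplices (12): ab, ac, ae, af, bc, bd, be, cd, cf, de, df, ef
  2-simplices (8): abc, abe, acf, aef, bcd, bde, cdf, def

so the chain groups are C_0 ≅ Z^6, C_1 ≅ Z^12, C_2 ≅ Z^8.

∂_1: C_1 → C_0 is given by ∂[p,q] = [q] − [p].
This gives a 6×12 integer matrix of rank 5; reducing to Smith normal form yields diagonal entries (1,1,1,1,1).

The boundary map ∂_2: C_2 → C_1 acts by ∂[p,q,r] = [q,r] − [p,r] + [p,q]. For instance
  ∂bcd = cd − bd + bc,
  ∂cdf = df − cf + cd.
The 12×8 boundary matrix has rank 7 and Smith normal form diag(1,1,1,1,1,1,1).

Now H_k = ker ∂_k / im ∂_{k+1}, so:

  H_0: rank C_0 − rank ∂_1 = 6 − 5 = 1, and the invariant factors of ∂_1 are all 1, so H_0 ≅ Z.
  H_1: rank ker ∂_1 − rank ∂_2 = (12 − 5) − 7 = 0, and the invariant factors of ∂_2 are all 1, so H_1 ≅ 0.
  H_2: rank ker ∂_2 − rank ∂_3 = (8 − 7) − 0 = 1, and there is no ∂_3, so H_2 ≅ Z.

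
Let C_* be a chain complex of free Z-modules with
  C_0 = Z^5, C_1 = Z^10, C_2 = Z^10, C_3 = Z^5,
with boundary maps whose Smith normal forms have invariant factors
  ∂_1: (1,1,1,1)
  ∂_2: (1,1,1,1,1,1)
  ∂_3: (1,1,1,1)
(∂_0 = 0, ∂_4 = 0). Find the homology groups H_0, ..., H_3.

H_0 = Z,  H_1 = 0,  H_2 = 0,  H_3 = Z.

H_0: b_0 = 5 − 0 − 4 = 1; torsion from ∂_1 factors > 1: none. So H_0 = Z.
H_1: b_1 = 10 − 4 − 6 = 0; torsion from ∂_2 factors > 1: none. So H_1 = 0.
H_2: b_2 = 10 − 6 − 4 = 0; torsion from ∂_3 factors > 1: none. So H_2 = 0.
H_3: b_3 = 5 − 4 − 0 = 1; torsion from ∂_4 factors > 1: none. So H_3 = Z.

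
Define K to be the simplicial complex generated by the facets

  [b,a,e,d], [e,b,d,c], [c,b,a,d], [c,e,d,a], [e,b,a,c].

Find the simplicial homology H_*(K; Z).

H_0 ≅ Z,  H_1 = 0,  H_2 = 0,  H_3 ≅ Z.

Fix the vertex order a < b < c < d < e and write every simplex with vertices in increasing order. Then dim K = 3 and the simplices of K are:

  0-simplices (5): a, b, c, d, e
  1-simplices (10): ab, ac, ad, ae, bc, bd, be, cd, ce, de
  2-simplices (10): abc, abd, abe, acd, ace, ade, bcd, bce, bde, cde
  3-simplices (5): abcd, abce, abde, acde, bcde

so the chain groups are C_0 ≅ Z^5, C_1 ≅ Z^10, C_2 ≅ Z^10, C_3 ≅ Z^5.

∂_1: C_1 → C_0 sends each edge [p,q] (with p < q) to q − p.
As a 5×10 matrix over Z this has rank 4, with invariant factors (1,1,1,1).

Boundary ∂_2: C_2 → C_1 sends each 2-simplex [p,q,r] to [q,r] − [p,r] + [p,q]. For instance
  ∂cde = de − ce + cd,
  ∂ace = ce − ae + ac.
The resulting 10×10 matrix has rank 6, and its Smith normal form has invariant factors (1,1,1,1,1,1).

∂_3: C_3 → C_2 sends each 3-simplex σ to the alternating sum Σ_i (−1)^i (σ with its i-th vertex removed). For instance
  ∂bcde = cde − bde + bce − bcd,
  ∂abde = bde − ade + abe − abd.
This gives a 10×5 integer matrix of rank 4; reducing to Smith normal form yields diagonal entries (1,1,1,1).

Now H_k = ker ∂_k / im ∂_{k+1}, so:

  H_0: rank C_0 − rank ∂_1 = 5 − 4 = 1, and the invariant factors of ∂_1 are all 1, so H_0 = Z.
  H_1: rank ker ∂_1 − rank ∂_2 = (10 − 4) − 6 = 0, and the invariant factors of ∂_2 are all 1, so H_1 = 0.
  H_2: rank ker ∂_2 − rank ∂_3 = (10 − 6) − 4 = 0, and the invariant factors of ∂_3 are all 1, so H_2 = 0.
  H_3: rank ker ∂_3 − rank ∂_4 = (5 − 4) − 0 = 1, and there is no ∂_4, so H_3 = Z.

As a check, the Euler characteristic is 5 − 10 + 10 − 5 = 0, which agrees with 1 − 0 + 0 − 1 = 0.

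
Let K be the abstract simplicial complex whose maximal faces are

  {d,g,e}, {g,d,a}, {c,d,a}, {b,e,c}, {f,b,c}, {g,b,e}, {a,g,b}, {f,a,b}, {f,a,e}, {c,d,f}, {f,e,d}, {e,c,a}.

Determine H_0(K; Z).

We work with the vertex ordering a < b < c < d < e < f < g. The simplices of K, each written with vertices in increasing order, are:

  0-simplices (7): a, b, c, d, e, f, g
  1-simplices (18): ab, ac, ad, ae, af, ag, bc, be, bf, bg, cd, ce, cf, de, df, dg, ef, eg
  2-simplices (12): abf, abg, acd, ace, adg, aef, bce, bcf, beg, cdf, def, deg

so the chain groups are C_0 ≅ Z^7, C_1 ≅ Z^18, C_2 ≅ Z^12.

Boundary ∂_1: C_1 → C_0 is given by ∂[p,q] = [q] − [p].
The 7×18 boundary matrix has rank 6 and Smith normal form diag(1,1,1,1,1,1).

∂_2: C_2 → C_1 acts by ∂[p,q,r] = [q,r] − [p,r] + [p,q]. For instance
  ∂deg = eg − dg + de,
  ∂adg = dg − ag + ad.
As a 18×12 matrix over Z this has rank 12, with invariant factors (1,1,1,1,1,1,1,1,1,1,1,2).

Computing H_k = (kernel of ∂_k) / (image of ∂_{k+1}):

  H_0: rank C_0 − rank ∂_1 = 7 − 6 = 1, and the invariant factors of ∂_1 are all 1, so H_0 = Z.

(K is a triangulation of the real projective plane RP^2.)

H_0 = Z.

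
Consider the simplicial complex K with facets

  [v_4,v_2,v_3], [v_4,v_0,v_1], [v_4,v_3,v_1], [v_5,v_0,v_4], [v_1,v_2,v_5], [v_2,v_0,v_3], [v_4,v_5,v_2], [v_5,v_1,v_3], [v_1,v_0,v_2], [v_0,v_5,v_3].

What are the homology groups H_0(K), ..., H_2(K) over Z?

We work with the vertex ordering v_0 < v_1 < v_2 < v_3 < v_4 < v_5. The simplices of K, each written with vertices in increasing order, are:

  0-simplices (6): [v_0], [v_1], [v_2], [v_3], [v_4], [v_5]
  1-simplices (15): (15 of them)
  2-simplices (10): [v_0,v_1,v_2], [v_0,v_1,v_4], [v_0,v_2,v_3], [v_0,v_3,v_5], [v_0,v_4,v_5], [v_1,v_2,v_5], [v_1,v_3,v_4], [v_1,v_3,v_5], [v_2,v_3,v_4], [v_2,v_4,v_5]

Hence C_0 ≅ Z^6, C_1 ≅ Z^15, C_2 ≅ Z^10.

∂_1: C_1 → C_0 sends each edge [p,q] (with p < q) to q − p. For instance
  ∂[v_0,v_5] = [v_5] − [v_0].
As a 6×15 matrix over Z this has rank 5, with invariant factors (1,1,1,1,1).

∂_2: C_2 → C_1 maps a triangle to the signed sum of its edges. For instance
  ∂[v_2,v_3,v_4] = [v_3,v_4] − [v_2,v_4] + [v_2,v_3],
  ∂[v_0,v_3,v_5] = [v_3,v_5] − [v_0,v_5] + [v_0,v_3].
This gives a 15×10 integer matrix of rank 10; reducing to Smith normal form yields diagonal entries (1,1,1,1,1,1,1,1,1,2).

Reading off H_k = ker ∂_k / im ∂_{k+1}:

  H_0: rank C_0 − rank ∂_1 = 6 − 5 = 1, and the invariant factors of ∂_1 are all 1, so H_0 = Z.
  H_1: rank ker ∂_1 − rank ∂_2 = (15 − 5) − 10 = 0, and ∂_2 has invariant factor 2 > 1, so H_1 = Z/2Z.
  H_2: rank ker ∂_2 − rank ∂_3 = (10 − 10) − 0 = 0, and there is no ∂_3, so H_2 = 0.

As a check, the Euler characteristic is 6 − 15 + 10 = 1, which agrees with 1 − 0 + 0 = 1.
(K is a triangulation of the real projective plane RP^2.)

H_0 ≅ Z,  H_1 ≅ Z/2Z,  H_2 = 0.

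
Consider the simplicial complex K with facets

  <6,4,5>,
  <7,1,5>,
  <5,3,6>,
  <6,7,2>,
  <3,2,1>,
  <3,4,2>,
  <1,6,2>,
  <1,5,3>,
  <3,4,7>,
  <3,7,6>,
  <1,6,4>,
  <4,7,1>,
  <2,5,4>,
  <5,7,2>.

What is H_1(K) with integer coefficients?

H_1 = Z^2.

We work with the vertex ordering 1 < 2 < 3 < 4 < 5 < 6 < 7. The simplices of K, each written with vertices in increasing order, are:

  0-simplices (7): [1], [2], [3], [4], [5], [6], [7]
  1-simplices (21): [1,2], [1,3], [1,4], [1,5], [1,6], [1,7], [2,3], [2,4], [2,5], [2,6], [2,7], [3,4], [3,5], [3,6], [3,7], [4,5], [4,6], [4,7], [5,6], [5,7], [6,7]
  2-simplices (14): [1,2,3], [1,2,6], [1,3,5], [1,4,6], [1,4,7], [1,5,7], [2,3,4], [2,4,5], [2,5,7], [2,6,7], [3,4,7], [3,5,6], [3,6,7], [4,5,6]

Hence C_0 ≅ Z^7, C_1 ≅ Z^21, C_2 ≅ Z^14.

Boundary ∂_1: C_1 → C_0 sends each edge [p,q] (with p < q) to q − p.
As a 7×21 matrix over Z this has rank 6, with invariant factors (1,1,1,1,1,1).

Boundary ∂_2: C_2 → C_1 sends each 2-simplex [p,q,r] to [q,r] − [p,r] + [p,q]. For instance
  ∂[3,5,6] = [5,6] − [3,6] + [3,5],
  ∂[1,5,7] = [5,7] − [1,7] + [1,5].
The 21×14 boundary matrix has rank 13 and Smith normal form diag(1,1,1,1,1,1,1,1,1,1,1,1,1).

From H_k ≅ ker(∂_k) / im(∂_{k+1}) we obtain:

  H_1: rank ker ∂_1 − rank ∂_2 = (21 − 6) − 13 = 2, and the invariant factors of ∂_2 are all 1, so H_1 = Z^2.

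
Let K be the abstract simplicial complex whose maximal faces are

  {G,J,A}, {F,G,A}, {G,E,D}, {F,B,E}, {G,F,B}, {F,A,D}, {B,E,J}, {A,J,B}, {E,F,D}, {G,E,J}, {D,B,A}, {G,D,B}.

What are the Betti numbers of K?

Fix the vertex order A < B < D < E < F < G < J and write every simplex with vertices in increasing order. Then dim K = 2 and the simplices of K are:

  0-simplices (7): A, B, D, E, F, G, J
  1-simplices (18): AB, AD, AF, AG, AJ, BD, BE, BF, BG, BJ, DE, DF, DG, EF, EG, EJ, FG, GJ
  2-simplices (12): ABD, ABJ, ADF, AFG, AGJ, BDG, BEF, BEJ, BFG, DEF, DEG, EGJ

giving chain groups C_0 ≅ Z^7, C_1 ≅ Z^18, C_2 ≅ Z^12.

Boundary ∂_1: C_1 → C_0 sends each edge [p,q] (with p < q) to q − p. For instance
  ∂DG = G − D.
The resulting 7×18 matrix has rank 6, and its Smith normal form has invariant factors (1,1,1,1,1,1).

The boundary map ∂_2: C_2 → C_1 sends each 2-simplex [p,q,r] to [q,r] − [p,r] + [p,q]. For instance
  ∂DEG = EG − DG + DE,
  ∂AGJ = GJ − AJ + AG.
The resulting 18×12 matrix has rank 12, and its Smith normal form has invariant factors (1,1,1,1,1,1,1,1,1,1,1,2).

From H_k ≅ ker(∂_k) / im(∂_{k+1}) we obtain:

  H_0: rank C_0 − rank ∂_1 = 7 − 6 = 1, and the invariant factors of ∂_1 are all 1, so H_0 = Z.
  H_1: rank ker ∂_1 − rank ∂_2 = (18 − 6) − 12 = 0, and ∂_2 has invariant factor 2 > 1, so H_1 = Z_2.
  H_2: rank ker ∂_2 − rank ∂_3 = (12 − 12) − 0 = 0, and there is no ∂_3, so H_2 = 0.

(K is a triangulation of the real projective plane RP^2.)

Hence the Betti numbers are b_0 = 1, b_1 = 0, b_2 = 0.

b_0 = 1, b_1 = 0, b_2 = 0.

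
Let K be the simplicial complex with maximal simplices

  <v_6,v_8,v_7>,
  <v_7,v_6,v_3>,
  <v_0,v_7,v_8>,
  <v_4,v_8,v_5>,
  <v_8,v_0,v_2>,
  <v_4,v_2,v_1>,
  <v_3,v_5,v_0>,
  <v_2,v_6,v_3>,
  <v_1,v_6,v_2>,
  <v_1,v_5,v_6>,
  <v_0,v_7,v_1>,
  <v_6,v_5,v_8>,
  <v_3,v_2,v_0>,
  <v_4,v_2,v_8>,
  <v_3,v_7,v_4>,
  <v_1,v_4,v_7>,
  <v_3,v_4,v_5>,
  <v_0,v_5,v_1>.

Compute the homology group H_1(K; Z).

H_1 = Z^2.

We work with the vertex ordering v_0 < v_1 < v_2 < v_3 < v_4 < v_5 < v_6 < v_7 < v_8. The simplices of K, each written with vertices in increasing order, are:

  0-simplices (9): [v_0], [v_1], [v_2], [v_3], [v_4], [v_5], [v_6], [v_7], [v_8]
  1-simplices (27): (27 of them)
  2-simplices (18): (18 of them)

so the chain groups are C_0 ≅ Z^9, C_1 ≅ Z^27, C_2 ≅ Z^18.

Boundary ∂_1: C_1 → C_0 sends each edge [p,q] (with p < q) to q − p. For instance
  ∂[v_1,v_4] = [v_4] − [v_1].
As a 9×27 matrix over Z this has rank 8, with invariant factors (1,1,1,1,1,1,1,1).

∂_2: C_2 → C_1 sends each 2-simplex [p,q,r] to [q,r] − [p,r] + [p,q]. For instance
  ∂[v_5,v_6,v_8] = [v_6,v_8] − [v_5,v_8] + [v_5,v_6],
  ∂[v_0,v_1,v_5] = [v_1,v_5] − [v_0,v_5] + [v_0,v_1].
This gives a 27×18 integer matrix of rank 17; reducing to Smith normal form yields diagonal entries (1,1,1,1,1,1,1,1,1,1,1,1,1,1,1,1,1).

From H_k ≅ ker(∂_k) / im(∂_{k+1}) we obtain:

  H_1: rank ker ∂_1 − rank ∂_2 = (27 − 8) − 17 = 2, and the invariant factors of ∂_2 are all 1, so H_1 ≅ Z^2.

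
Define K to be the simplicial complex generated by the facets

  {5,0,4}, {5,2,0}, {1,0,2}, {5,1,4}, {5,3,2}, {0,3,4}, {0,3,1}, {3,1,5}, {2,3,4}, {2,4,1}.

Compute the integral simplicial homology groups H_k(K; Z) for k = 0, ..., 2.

H_0 ≅ Z,  H_1 ≅ Z/2,  H_2 = 0.

Fix the vertex order 0 < 1 < 2 < 3 < 4 < 5 and write every simplex with vertices in increasing order. Then dim K = 2 and the simplices of K are:

  0-simplices (6): [0], [1], [2], [3], [4], [5]
  1-simplices (15): [0,1], [0,2], [0,3], [0,4], [0,5], [1,2], [1,3], [1,4], [1,5], [2,3], [2,4], [2,5], [3,4], [3,5], [4,5]
  2-simplices (10): [0,1,2], [0,1,3], [0,2,5], [0,3,4], [0,4,5], [1,2,4], [1,3,5], [1,4,5], [2,3,4], [2,3,5]

so the chain groups are C_0 ≅ Z^6, C_1 ≅ Z^15, C_2 ≅ Z^10.

The boundary map ∂_1: C_1 → C_0 maps an edge to its endpoints' difference, ∂[p,q] = q − p.
This gives a 6×15 integer matrix of rank 5; reducing to Smith normal form yields diagonal entries (1,1,1,1,1).

The boundary map ∂_2: C_2 → C_1 acts by ∂[p,q,r] = [q,r] − [p,r] + [p,q]. For instance
  ∂[2,3,4] = [3,4] − [2,4] + [2,3],
  ∂[0,1,3] = [1,3] − [0,3] + [0,1].
The resulting 15×10 matrix has rank 10, and its Smith normal form has invariant factors (1,1,1,1,1,1,1,1,1,2).

Computing H_k = (kernel of ∂_k) / (image of ∂_{k+1}):

  H_0: rank C_0 − rank ∂_1 = 6 − 5 = 1, and the invariant factors of ∂_1 are all 1, so H_0 ≅ Z.
  H_1: rank ker ∂_1 − rank ∂_2 = (15 − 5) − 10 = 0, and ∂_2 has invariant factor 2 > 1, so H_1 ≅ Z/2.
  H_2: rank ker ∂_2 − rank ∂_3 = (10 − 10) − 0 = 0, and there is no ∂_3, so H_2 ≅ 0.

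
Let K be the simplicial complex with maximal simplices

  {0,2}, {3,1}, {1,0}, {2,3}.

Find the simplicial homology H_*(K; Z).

K has 4 vertices, 4 edges.
rank ∂_0 = 0, rank ∂_1 = 3 ⇒ b_0 = 4 − 0 − 3 = 1; all invariant factors of ∂_1 are 1 so no torsion. So H_0 = Z.
rank ∂_1 = 3, rank ∂_2 = 0 ⇒ b_1 = 4 − 3 − 0 = 1. So H_1 = Z.

H_0 = Z,  H_1 = Z.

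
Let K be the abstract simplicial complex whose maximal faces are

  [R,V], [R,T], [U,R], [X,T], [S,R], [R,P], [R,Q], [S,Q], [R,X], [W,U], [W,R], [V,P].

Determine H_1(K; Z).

H_1 ≅ Z^4.

We work with the vertex ordering P < Q < R < S < T < U < V < W < X. The simplices of K, each written with vertices in increasing order, are:

  0-simplices (9): P, Q, R, S, T, U, V, W, X
  1-simplices (12): PR, PV, QR, QS, RS, RT, RU, RV, RW, RX, TX, UW

giving chain groups C_0 ≅ Z^9, C_1 ≅ Z^12.

Boundary ∂_1: C_1 → C_0 sends each edge [p,q] (with p < q) to q − p. For instance
  ∂UW = W − U.
The 9×12 boundary matrix has rank 8 and Smith normal form diag(1,1,1,1,1,1,1,1).

Reading off H_k = ker ∂_k / im ∂_{k+1}:

  H_1: rank ker ∂_1 − rank ∂_2 = (12 − 8) − 0 = 4, and there is no ∂_2, so H_1 = Z^4.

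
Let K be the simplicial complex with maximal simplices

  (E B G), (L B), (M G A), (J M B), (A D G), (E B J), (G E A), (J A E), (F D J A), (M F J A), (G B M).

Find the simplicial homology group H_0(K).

H_0 ≅ Z.

We work with the vertex ordering A < B < D < E < F < G < J < L < M. The simplices of K, each written with vertices in increasing order, are:

  0-simplices (9): A, B, D, E, F, G, J, L, M
  1-simplices (20): AD, AE, AF, AG, AJ, AM, BE, BG, BJ, BL, BM, DF, DG, DJ, EG, EJ, FJ, FM, GM, JM
  2-simplices (15): ADF, ADG, ADJ, AEG, AEJ, AFJ, AFM, AGM, AJM, BEG, BEJ, BGM, BJM, DFJ, FJM
  3-simplices (2): ADFJ, AFJM

Hence C_0 ≅ Z^9, C_1 ≅ Z^20, C_2 ≅ Z^15, C_3 ≅ Z^2.

Boundary ∂_1: C_1 → C_0 maps an edge to its endpoints' difference, ∂[p,q] = q − p.
This gives a 9×20 integer matrix of rank 8; reducing to Smith normal form yields diagonal entries (1,1,1,1,1,1,1,1).

The boundary map ∂_2: C_2 → C_1 sends each 2-simplex [p,q,r] to [q,r] − [p,r] + [p,q]. For instance
  ∂AEJ = EJ − AJ + AE,
  ∂DFJ = FJ − DJ + DF.
As a 20×15 matrix over Z this has rank 12, with invariant factors (1,1,1,1,1,1,1,1,1,1,1,1).

∂_3: C_3 → C_2 sends each 3-simplex σ to the alternating sum Σ_i (−1)^i (σ with its i-th vertex removed). For instance
  ∂ADFJ = DFJ − AFJ + ADJ − ADF,
  ∂AFJM = FJM − AJM + AFM − AFJ.
This gives a 15×2 integer matrix of rank 2; reducing to Smith normal form yields diagonal entries (1,1).

From H_k ≅ ker(∂_k) / im(∂_{k+1}) we obtain:

  H_0: rank C_0 − rank ∂_1 = 9 − 8 = 1, and the invariant factors of ∂_1 are all 1, so H_0 = Z.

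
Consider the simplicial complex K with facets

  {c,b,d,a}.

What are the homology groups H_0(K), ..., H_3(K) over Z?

H_0 ≅ Z,  H_1 = 0,  H_2 = 0,  H_3 = 0.

Take the total order a < b < c < d on the vertex set. Then K (dimension 3) consists of the simplices:

  0-simplices (4): a, b, c, d
  1-simplices (6): ab, ac, ad, bc, bd, cd
  2-simplices (4): abc, abd, acd, bcd
  3-simplices (1): abcd

Hence C_0 ≅ Z^4, C_1 ≅ Z^6, C_2 ≅ Z^4, C_3 ≅ Z^1.

The boundary map ∂_1: C_1 → C_0 is given by ∂[p,q] = [q] − [p].
The resulting 4×6 matrix has rank 3, and its Smith normal form has invariant factors (1,1,1).

∂_2: C_2 → C_1 maps a triangle to the signed sum of its edges. For instance
  ∂abd = bd − ad + ab,
  ∂abc = bc − ac + ab.
This gives a 6×4 integer matrix of rank 3; reducing to Smith normal form yields diagonal entries (1,1,1).

The boundary map ∂_3: C_3 → C_2 sends each 3-simplex σ to the alternating sum Σ_i (−1)^i (σ with its i-th vertex removed). For instance
  ∂abcd = bcd − acd + abd − abc.
The resulting 4×1 matrix has rank 1, and its Smith normal form has invariant factors (1).

From H_k ≅ ker(∂_k) / im(∂_{k+1}) we obtain:

  H_0: rank C_0 − rank ∂_1 = 4 − 3 = 1, and the invariant factors of ∂_1 are all 1, so H_0 ≅ Z.
  H_1: rank ker ∂_1 − rank ∂_2 = (6 − 3) − 3 = 0, and the invariant factors of ∂_2 are all 1, so H_1 ≅ 0.
  H_2: rank ker ∂_2 − rank ∂_3 = (4 − 3) − 1 = 0, and the invariant factors of ∂_3 are all 1, so H_2 ≅ 0.
  H_3: rank ker ∂_3 − rank ∂_4 = (1 − 1) − 0 = 0, and there is no ∂_4, so H_3 ≅ 0.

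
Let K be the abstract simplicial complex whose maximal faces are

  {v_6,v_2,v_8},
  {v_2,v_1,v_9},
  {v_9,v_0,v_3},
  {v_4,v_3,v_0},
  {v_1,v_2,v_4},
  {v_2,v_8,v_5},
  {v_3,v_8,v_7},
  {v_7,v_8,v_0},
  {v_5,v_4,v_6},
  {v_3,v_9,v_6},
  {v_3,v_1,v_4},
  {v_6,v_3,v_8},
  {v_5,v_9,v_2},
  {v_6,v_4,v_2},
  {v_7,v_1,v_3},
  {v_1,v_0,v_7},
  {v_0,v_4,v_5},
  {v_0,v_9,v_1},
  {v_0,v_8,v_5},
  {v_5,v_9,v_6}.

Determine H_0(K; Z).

Take the total order v_0 < v_1 < v_2 < v_3 < v_4 < v_5 < v_6 < v_7 < v_8 < v_9 on the vertex set. Then K (dimension 2) consists of the simplices:

  0-simplices (10): [v_0], [v_1], [v_2], [v_3], [v_4], [v_5], [v_6], [v_7], [v_8], [v_9]
  1-simplices (30): (30 of them)
  2-simplices (20): (20 of them)

giving chain groups C_0 ≅ Z^10, C_1 ≅ Z^30, C_2 ≅ Z^20.

The boundary map ∂_1: C_1 → C_0 maps an edge to its endpoints' difference, ∂[p,q] = q − p.
The 10×30 boundary matrix has rank 9 and Smith normal form diag(1,1,1,1,1,1,1,1,1).

Boundary ∂_2: C_2 → C_1 maps a triangle to the signed sum of its edges. For instance
  ∂[v_3,v_6,v_8] = [v_6,v_8] − [v_3,v_8] + [v_3,v_6],
  ∂[v_0,v_3,v_9] = [v_3,v_9] − [v_0,v_9] + [v_0,v_3].
As a 30×20 matrix over Z this has rank 20, with invariant factors (1,1,1,1,1,1,1,1,1,1,1,1,1,1,1,1,1,1,1,2).

Now H_k = ker ∂_k / im ∂_{k+1}, so:

  H_0: rank C_0 − rank ∂_1 = 10 − 9 = 1, and the invariant factors of ∂_1 are all 1, so H_0 = Z.

(K is a triangulation of the Klein bottle.)

H_0 = Z.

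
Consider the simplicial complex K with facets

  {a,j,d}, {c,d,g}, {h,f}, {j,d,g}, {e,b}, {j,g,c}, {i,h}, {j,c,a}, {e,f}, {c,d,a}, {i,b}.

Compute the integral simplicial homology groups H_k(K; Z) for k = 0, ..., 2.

H_0 = Z^2,  H_1 = Z,  H_2 = Z.

Take the total order a < b < c < d < e < f < g < h < i < j on the vertex set. Then K (dimension 2) consists of the simplices:

  0-simplices (10): a, b, c, d, e, f, g, h, i, j
  1-simplices (14): ac, ad, aj, be, bi, cd, cg, cj, dg, dj, ef, fh, gj, hi
  2-simplices (6): acd, acj, adj, cdg, cgj, dgj

Hence C_0 ≅ Z^10, C_1 ≅ Z^14, C_2 ≅ Z^6.

Boundary ∂_1: C_1 → C_0 sends each edge [p,q] (with p < q) to q − p. For instance
  ∂cd = d − c.
The resulting 10×14 matrix has rank 8, and its Smith normal form has invariant factors (1,1,1,1,1,1,1,1).

Boundary ∂_2: C_2 → C_1 maps a triangle to the signed sum of its edges. For instance
  ∂acd = cd − ad + ac,
  ∂adj = dj − aj + ad.
As a 14×6 matrix over Z this has rank 5, with invariant factors (1,1,1,1,1).

Reading off H_k = ker ∂_k / im ∂_{k+1}:

  H_0: rank C_0 − rank ∂_1 = 10 − 8 = 2, and the invariant factors of ∂_1 are all 1, so H_0 ≅ Z^2.
  H_1: rank ker ∂_1 − rank ∂_2 = (14 − 8) − 5 = 1, and the invariant factors of ∂_2 are all 1, so H_1 ≅ Z.
  H_2: rank ker ∂_2 − rank ∂_3 = (6 − 5) − 0 = 1, and there is no ∂_3, so H_2 ≅ Z.

As a check, the Euler characteristic is 10 − 14 + 6 = 2, which agrees with 2 − 1 + 1 = 2.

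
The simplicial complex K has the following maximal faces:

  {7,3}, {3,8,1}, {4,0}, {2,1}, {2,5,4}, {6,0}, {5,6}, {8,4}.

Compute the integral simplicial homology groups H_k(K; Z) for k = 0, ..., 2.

Order the vertices as 0 < 1 < 2 < 3 < 4 < 5 < 6 < 7 < 8. Listing each simplex with vertices in this order, K has dimension 2 with simplices:

  0-simplices (9): [0], [1], [2], [3], [4], [5], [6], [7], [8]
  1-simplices (12): [0,4], [0,6], [1,2], [1,3], [1,8], [2,4], [2,5], [3,7], [3,8], [4,5], [4,8], [5,6]
  2-simplices (2): [1,3,8], [2,4,5]

Hence C_0 ≅ Z^9, C_1 ≅ Z^12, C_2 ≅ Z^2.

The boundary map ∂_1: C_1 → C_0 maps an edge to its endpoints' difference, ∂[p,q] = q − p. For instance
  ∂[4,5] = [5] − [4].
As a 9×12 matrix over Z this has rank 8, with invariant factors (1,1,1,1,1,1,1,1).

Boundary ∂_2: C_2 → C_1 acts by ∂[p,q,r] = [q,r] − [p,r] + [p,q]. For instance
  ∂[1,3,8] = [3,8] − [1,8] + [1,3],
  ∂[2,4,5] = [4,5] − [2,5] + [2,4].
As a 12×2 matrix over Z this has rank 2, with invariant factors (1,1).

From H_k ≅ ker(∂_k) / im(∂_{k+1}) we obtain:

  H_0: rank C_0 − rank ∂_1 = 9 − 8 = 1, and the invariant factors of ∂_1 are all 1, so H_0 = Z.
  H_1: rank ker ∂_1 − rank ∂_2 = (12 − 8) − 2 = 2, and the invariant factors of ∂_2 are all 1, so H_1 = Z^2.
  H_2: rank ker ∂_2 − rank ∂_3 = (2 − 2) − 0 = 0, and there is no ∂_3, so H_2 = 0.

H_0 = Z,  H_1 = Z^2,  H_2 = 0.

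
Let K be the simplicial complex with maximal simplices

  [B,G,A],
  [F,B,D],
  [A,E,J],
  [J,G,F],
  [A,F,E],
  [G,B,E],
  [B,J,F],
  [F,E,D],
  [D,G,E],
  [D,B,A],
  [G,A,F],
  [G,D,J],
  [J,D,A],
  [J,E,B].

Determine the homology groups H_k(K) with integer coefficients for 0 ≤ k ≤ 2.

H_0 ≅ Z,  H_1 ≅ Z^2,  H_2 ≅ Z.

Fix the vertex order A < B < D < E < F < G < J and write every simplex with vertices in increasing order. Then dim K = 2 and the simplices of K are:

  0-simplices (7): A, B, D, E, F, G, J
  1-simplices (21): AB, AD, AE, AF, AG, AJ, BD, BE, BF, BG, BJ, DE, DF, DG, DJ, EF, EG, EJ, FG, FJ, GJ
  2-simplices (14): ABD, ABG, ADJ, AEF, AEJ, AFG, BDF, BEG, BEJ, BFJ, DEF, DEG, DGJ, FGJ

Hence C_0 ≅ Z^7, C_1 ≅ Z^21, C_2 ≅ Z^14.

Boundary ∂_1: C_1 → C_0 maps an edge to its endpoints' difference, ∂[p,q] = q − p. For instance
  ∂EF = F − E.
The 7×21 boundary matrix has rank 6 and Smith normal form diag(1,1,1,1,1,1).

The boundary map ∂_2: C_2 → C_1 sends each 2-simplex [p,q,r] to [q,r] − [p,r] + [p,q]. For instance
  ∂DEG = EG − DG + DE,
  ∂BEG = EG − BG + BE.
The 21×14 boundary matrix has rank 13 and Smith normal form diag(1,1,1,1,1,1,1,1,1,1,1,1,1).

Reading off H_k = ker ∂_k / im ∂_{k+1}:

  H_0: rank C_0 − rank ∂_1 = 7 − 6 = 1, and the invariant factors of ∂_1 are all 1, so H_0 = Z.
  H_1: rank ker ∂_1 − rank ∂_2 = (21 − 6) − 13 = 2, and the invariant factors of ∂_2 are all 1, so H_1 = Z^2.
  H_2: rank ker ∂_2 − rank ∂_3 = (14 − 13) − 0 = 1, and there is no ∂_3, so H_2 = Z.

As a check, the Euler characteristic is 7 − 21 + 14 = 0, which agrees with 1 − 2 + 1 = 0.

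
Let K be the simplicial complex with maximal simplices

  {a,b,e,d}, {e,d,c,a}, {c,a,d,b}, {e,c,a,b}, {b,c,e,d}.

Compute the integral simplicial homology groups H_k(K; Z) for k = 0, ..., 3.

H_0 ≅ Z,  H_1 = 0,  H_2 = 0,  H_3 ≅ Z.

K has 5 vertices, 10 edges, 10 triangles, 5 3-simplices.
rank ∂_0 = 0, rank ∂_1 = 4 ⇒ b_0 = 5 − 0 − 4 = 1; all invariant factors of ∂_1 are 1 so no torsion. So H_0 = Z.
rank ∂_1 = 4, rank ∂_2 = 6 ⇒ b_1 = 10 − 4 − 6 = 0; all invariant factors of ∂_2 are 1 so no torsion. So H_1 = 0.
rank ∂_2 = 6, rank ∂_3 = 4 ⇒ b_2 = 10 − 6 − 4 = 0; all invariant factors of ∂_3 are 1 so no torsion. So H_2 = 0.
rank ∂_3 = 4, rank ∂_4 = 0 ⇒ b_3 = 5 − 4 − 0 = 1. So H_3 = Z.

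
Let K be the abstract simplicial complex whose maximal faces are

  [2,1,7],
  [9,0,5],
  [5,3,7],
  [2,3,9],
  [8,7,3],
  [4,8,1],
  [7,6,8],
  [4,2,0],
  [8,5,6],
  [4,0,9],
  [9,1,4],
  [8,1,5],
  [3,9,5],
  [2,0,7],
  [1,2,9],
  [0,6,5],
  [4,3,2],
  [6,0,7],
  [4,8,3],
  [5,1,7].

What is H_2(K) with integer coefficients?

K has 10 vertices, 30 edges, 20 triangles.
rank ∂_2 = 20, rank ∂_3 = 0 ⇒ b_2 = 20 − 20 − 0 = 0. So H_2 = 0.

H_2 ≅ 0.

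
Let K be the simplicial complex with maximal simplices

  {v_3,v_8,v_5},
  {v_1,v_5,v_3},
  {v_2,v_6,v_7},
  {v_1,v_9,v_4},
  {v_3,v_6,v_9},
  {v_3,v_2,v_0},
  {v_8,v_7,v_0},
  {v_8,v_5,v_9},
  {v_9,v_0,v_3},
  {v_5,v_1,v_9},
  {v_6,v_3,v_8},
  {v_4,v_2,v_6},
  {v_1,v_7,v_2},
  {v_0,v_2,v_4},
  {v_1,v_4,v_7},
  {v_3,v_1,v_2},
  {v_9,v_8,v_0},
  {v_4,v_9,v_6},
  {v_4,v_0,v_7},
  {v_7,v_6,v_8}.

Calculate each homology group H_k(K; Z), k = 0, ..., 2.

H_0 = Z,  H_1 = Z ⊕ Z/2Z,  H_2 = 0.

Order the vertices as v_0 < v_1 < v_2 < v_3 < v_4 < v_5 < v_6 < v_7 < v_8 < v_9. Listing each simplex with vertices in this order, K has dimension 2 with simplices:

  0-simplices (10): [v_0], [v_1], [v_2], [v_3], [v_4], [v_5], [v_6], [v_7], [v_8], [v_9]
  1-simplices (30): (30 of them)
  2-simplices (20): (20 of them)

Hence C_0 ≅ Z^10, C_1 ≅ Z^30, C_2 ≅ Z^20.

The boundary map ∂_1: C_1 → C_0 maps an edge to its endpoints' difference, ∂[p,q] = q − p.
The 10×30 boundary matrix has rank 9 and Smith normal form diag(1,1,1,1,1,1,1,1,1).

∂_2: C_2 → C_1 maps a triangle to the signed sum of its edges. For instance
  ∂[v_1,v_5,v_9] = [v_5,v_9] − [v_1,v_9] + [v_1,v_5],
  ∂[v_1,v_4,v_9] = [v_4,v_9] − [v_1,v_9] + [v_1,v_4].
The 30×20 boundary matrix has rank 20 and Smith normal form diag(1,1,1,1,1,1,1,1,1,1,1,1,1,1,1,1,1,1,1,2).

Computing H_k = (kernel of ∂_k) / (image of ∂_{k+1}):

  H_0: rank C_0 − rank ∂_1 = 10 − 9 = 1, and the invariant factors of ∂_1 are all 1, so H_0 ≅ Z.
  H_1: rank ker ∂_1 − rank ∂_2 = (30 − 9) − 20 = 1, and ∂_2 has invariant factor 2 > 1, so H_1 ≅ Z ⊕ Z/2Z.
  H_2: rank ker ∂_2 − rank ∂_3 = (20 − 20) − 0 = 0, and there is no ∂_3, so H_2 ≅ 0.

(K is a triangulation of the Klein bottle.)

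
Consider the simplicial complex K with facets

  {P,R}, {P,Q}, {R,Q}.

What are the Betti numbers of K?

We work with the vertex ordering P < Q < R. The simplices of K, each written with vertices in increasing order, are:

  0-simplices (3): P, Q, R
  1-simplices (3): PQ, PR, QR

Hence C_0 ≅ Z^3, C_1 ≅ Z^3.

Boundary ∂_1: C_1 → C_0 sends each edge [p,q] (with p < q) to q − p.
This gives a 3×3 integer matrix of rank 2; reducing to Smith normal form yields diagonal entries (1,1).

Reading off H_k = ker ∂_k / im ∂_{k+1}:

  H_0: rank C_0 − rank ∂_1 = 3 − 2 = 1, and the invariant factors of ∂_1 are all 1, so H_0 ≅ Z.
  H_1: rank ker ∂_1 − rank ∂_2 = (3 − 2) − 0 = 1, and there is no ∂_2, so H_1 ≅ Z.

As a check, the Euler characteristic is 3 − 3 = 0, which agrees with 1 − 1 = 0.
(K is a triangulation of the circle S^1.)

Hence the Betti numbers are b_0 = 1, b_1 = 1.

b_0 = 1, b_1 = 1.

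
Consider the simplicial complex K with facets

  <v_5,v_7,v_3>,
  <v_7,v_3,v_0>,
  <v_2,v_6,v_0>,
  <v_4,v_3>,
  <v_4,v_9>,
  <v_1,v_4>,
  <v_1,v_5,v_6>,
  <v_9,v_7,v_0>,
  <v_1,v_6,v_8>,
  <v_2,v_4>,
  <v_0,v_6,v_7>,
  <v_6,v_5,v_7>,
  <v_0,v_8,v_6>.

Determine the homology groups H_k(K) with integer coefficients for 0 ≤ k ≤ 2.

H_0 ≅ Z,  H_1 ≅ Z^3,  H_2 = 0.

Fix the vertex order v_0 < v_1 < v_2 < v_3 < v_4 < v_5 < v_6 < v_7 < v_8 < v_9 and write every simplex with vertices in increasing order. Then dim K = 2 and the simplices of K are:

  0-simplices (10): [v_0], [v_1], [v_2], [v_3], [v_4], [v_5], [v_6], [v_7], [v_8], [v_9]
  1-simplices (21): (21 of them)
  2-simplices (9): [v_0,v_2,v_6], [v_0,v_3,v_7], [v_0,v_6,v_7], [v_0,v_6,v_8], [v_0,v_7,v_9], [v_1,v_5,v_6], [v_1,v_6,v_8], [v_3,v_5,v_7], [v_5,v_6,v_7]

Hence C_0 ≅ Z^10, C_1 ≅ Z^21, C_2 ≅ Z^9.

∂_1: C_1 → C_0 sends each edge [p,q] (with p < q) to q − p.
As a 10×21 matrix over Z this has rank 9, with invariant factors (1,1,1,1,1,1,1,1,1).

∂_2: C_2 → C_1 maps a triangle to the signed sum of its edges. For instance
  ∂[v_0,v_3,v_7] = [v_3,v_7] − [v_0,v_7] + [v_0,v_3],
  ∂[v_0,v_6,v_7] = [v_6,v_7] − [v_0,v_7] + [v_0,v_6].
The 21×9 boundary matrix has rank 9 and Smith normal form diag(1,1,1,1,1,1,1,1,1).

Computing H_k = (kernel of ∂_k) / (image of ∂_{k+1}):

  H_0: rank C_0 − rank ∂_1 = 10 − 9 = 1, and the invariant factors of ∂_1 are all 1, so H_0 ≅ Z.
  H_1: rank ker ∂_1 − rank ∂_2 = (21 − 9) − 9 = 3, and the invariant factors of ∂_2 are all 1, so H_1 ≅ Z^3.
  H_2: rank ker ∂_2 − rank ∂_3 = (9 − 9) − 0 = 0, and there is no ∂_3, so H_2 ≅ 0.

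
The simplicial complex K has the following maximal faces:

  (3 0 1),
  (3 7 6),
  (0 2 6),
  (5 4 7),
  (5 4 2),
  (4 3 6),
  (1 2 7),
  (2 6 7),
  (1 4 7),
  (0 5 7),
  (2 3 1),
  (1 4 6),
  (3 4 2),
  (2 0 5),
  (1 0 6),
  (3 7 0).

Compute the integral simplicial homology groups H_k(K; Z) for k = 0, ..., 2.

K has 8 vertices, 24 edges, 16 triangles.
rank ∂_0 = 0, rank ∂_1 = 7 ⇒ b_0 = 8 − 0 − 7 = 1; all invariant factors of ∂_1 are 1 so no torsion. So H_0 = Z.
rank ∂_1 = 7, rank ∂_2 = 15 ⇒ b_1 = 24 − 7 − 15 = 2; all invariant factors of ∂_2 are 1 so no torsion. So H_1 = Z^2.
rank ∂_2 = 15, rank ∂_3 = 0 ⇒ b_2 = 16 − 15 − 0 = 1. So H_2 = Z.

H_0 = Z,  H_1 = Z^2,  H_2 = Z.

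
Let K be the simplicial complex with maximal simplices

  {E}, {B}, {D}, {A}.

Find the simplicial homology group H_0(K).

H_0 = Z^4.

Fix the vertex order A < B < D < E and write every simplex with vertices in increasing order. Then dim K = 0 and the simplices of K are:

  0-simplices (4): A, B, D, E

so the chain groups are C_0 ≅ Z^4.

Computing H_k = (kernel of ∂_k) / (image of ∂_{k+1}):

  H_0: rank C_0 − rank ∂_1 = 4 − 0 = 4, and there is no ∂_1, so H_0 = Z^4.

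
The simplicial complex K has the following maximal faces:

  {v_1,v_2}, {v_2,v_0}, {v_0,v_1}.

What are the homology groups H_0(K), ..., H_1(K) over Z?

H_0 = Z,  H_1 = Z.

We work with the vertex ordering v_0 < v_1 < v_2. The simplices of K, each written with vertices in increasing order, are:

  0-simplices (3): [v_0], [v_1], [v_2]
  1-simplices (3): [v_0,v_1], [v_0,v_2], [v_1,v_2]

so the chain groups are C_0 ≅ Z^3, C_1 ≅ Z^3.

The boundary map ∂_1: C_1 → C_0 sends each edge [p,q] (with p < q) to q − p.
The resulting 3×3 matrix has rank 2, and its Smith normal form has invariant factors (1,1).

From H_k ≅ ker(∂_k) / im(∂_{k+1}) we obtain:

  H_0: rank C_0 − rank ∂_1 = 3 − 2 = 1, and the invariant factors of ∂_1 are all 1, so H_0 = Z.
  H_1: rank ker ∂_1 − rank ∂_2 = (3 − 2) − 0 = 1, and there is no ∂_2, so H_1 = Z.

As a check, the Euler characteristic is 3 − 3 = 0, which agrees with 1 − 1 = 0.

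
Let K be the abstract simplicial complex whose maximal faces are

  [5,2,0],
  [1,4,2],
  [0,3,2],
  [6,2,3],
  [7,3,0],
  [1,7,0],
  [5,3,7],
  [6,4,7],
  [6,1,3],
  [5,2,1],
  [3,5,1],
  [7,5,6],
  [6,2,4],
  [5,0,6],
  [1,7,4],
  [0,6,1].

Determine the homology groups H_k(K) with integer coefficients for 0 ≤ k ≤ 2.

H_0 = Z,  H_1 = Z^2,  H_2 = Z.

Take the total order 0 < 1 < 2 < 3 < 4 < 5 < 6 < 7 on the vertex set. Then K (dimension 2) consists of the simplices:

  0-simplices (8): [0], [1], [2], [3], [4], [5], [6], [7]
  1-simplices (24): (24 of them)
  2-simplices (16): [0,1,6], [0,1,7], [0,2,3], [0,2,5], [0,3,7], [0,5,6], [1,2,4], [1,2,5], [1,3,5], [1,3,6], [1,4,7], [2,3,6], [2,4,6], [3,5,7], [4,6,7], [5,6,7]

giving chain groups C_0 ≅ Z^8, C_1 ≅ Z^24, C_2 ≅ Z^16.

∂_1: C_1 → C_0 maps an edge to its endpoints' difference, ∂[p,q] = q − p.
This gives a 8×24 integer matrix of rank 7; reducing to Smith normal form yields diagonal entries (1,1,1,1,1,1,1).

The boundary map ∂_2: C_2 → C_1 maps a triangle to the signed sum of its edges. For instance
  ∂[1,2,4] = [2,4] − [1,4] + [1,2],
  ∂[1,3,5] = [3,5] − [1,5] + [1,3].
This gives a 24×16 integer matrix of rank 15; reducing to Smith normal form yields diagonal entries (1,1,1,1,1,1,1,1,1,1,1,1,1,1,1).

Computing H_k = (kernel of ∂_k) / (image of ∂_{k+1}):

  H_0: rank C_0 − rank ∂_1 = 8 − 7 = 1, and the invariant factors of ∂_1 are all 1, so H_0 = Z.
  H_1: rank ker ∂_1 − rank ∂_2 = (24 − 7) − 15 = 2, and the invariant factors of ∂_2 are all 1, so H_1 = Z^2.
  H_2: rank ker ∂_2 − rank ∂_3 = (16 − 15) − 0 = 1, and there is no ∂_3, so H_2 = Z.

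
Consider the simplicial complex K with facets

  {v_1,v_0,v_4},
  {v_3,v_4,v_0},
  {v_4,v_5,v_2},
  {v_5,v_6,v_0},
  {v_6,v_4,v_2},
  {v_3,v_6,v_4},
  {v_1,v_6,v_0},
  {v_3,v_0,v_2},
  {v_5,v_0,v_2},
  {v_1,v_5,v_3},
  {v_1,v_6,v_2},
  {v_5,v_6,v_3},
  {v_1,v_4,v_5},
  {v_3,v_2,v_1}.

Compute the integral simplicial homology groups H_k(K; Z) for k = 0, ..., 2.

Fix the vertex order v_0 < v_1 < v_2 < v_3 < v_4 < v_5 < v_6 and write every simplex with vertices in increasing order. Then dim K = 2 and the simplices of K are:

  0-simplices (7): [v_0], [v_1], [v_2], [v_3], [v_4], [v_5], [v_6]
  1-simplices (21): (21 of them)
  2-simplices (14): (14 of them)

giving chain groups C_0 ≅ Z^7, C_1 ≅ Z^21, C_2 ≅ Z^14.

The boundary map ∂_1: C_1 → C_0 sends each edge [p,q] (with p < q) to q − p. For instance
  ∂[v_4,v_6] = [v_6] − [v_4].
This gives a 7×21 integer matrix of rank 6; reducing to Smith normal form yields diagonal entries (1,1,1,1,1,1).

Boundary ∂_2: C_2 → C_1 acts by ∂[p,q,r] = [q,r] − [p,r] + [p,q]. For instance
  ∂[v_1,v_2,v_6] = [v_2,v_6] − [v_1,v_6] + [v_1,v_2],
  ∂[v_1,v_4,v_5] = [v_4,v_5] − [v_1,v_5] + [v_1,v_4].
The 21×14 boundary matrix has rank 13 and Smith normal form diag(1,1,1,1,1,1,1,1,1,1,1,1,1).

Reading off H_k = ker ∂_k / im ∂_{k+1}:

  H_0: rank C_0 − rank ∂_1 = 7 − 6 = 1, and the invariant factors of ∂_1 are all 1, so H_0 = Z.
  H_1: rank ker ∂_1 − rank ∂_2 = (21 − 6) − 13 = 2, and the invariant factors of ∂_2 are all 1, so H_1 = Z^2.
  H_2: rank ker ∂_2 − rank ∂_3 = (14 − 13) − 0 = 1, and there is no ∂_3, so H_2 = Z.

H_0 = Z,  H_1 = Z^2,  H_2 = Z.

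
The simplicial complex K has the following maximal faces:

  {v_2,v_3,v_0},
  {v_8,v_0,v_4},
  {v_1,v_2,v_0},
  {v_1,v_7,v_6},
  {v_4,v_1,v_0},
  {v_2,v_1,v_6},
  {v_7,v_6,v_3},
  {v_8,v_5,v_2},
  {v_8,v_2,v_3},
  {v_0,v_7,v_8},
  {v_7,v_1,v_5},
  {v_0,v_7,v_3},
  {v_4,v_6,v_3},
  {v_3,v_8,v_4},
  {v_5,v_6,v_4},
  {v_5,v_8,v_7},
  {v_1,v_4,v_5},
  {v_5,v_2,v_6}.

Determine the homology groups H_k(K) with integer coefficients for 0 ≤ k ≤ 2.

H_0 ≅ Z,  H_1 ≅ Z ⊕ Z_2,  H_2 = 0.

Order the vertices as v_0 < v_1 < v_2 < v_3 < v_4 < v_5 < v_6 < v_7 < v_8. Listing each simplex with vertices in this order, K has dimension 2 with simplices:

  0-simplices (9): [v_0], [v_1], [v_2], [v_3], [v_4], [v_5], [v_6], [v_7], [v_8]
  1-simplices (27): (27 of them)
  2-simplices (18): (18 of them)

Hence C_0 ≅ Z^9, C_1 ≅ Z^27, C_2 ≅ Z^18.

Boundary ∂_1: C_1 → C_0 sends each edge [p,q] (with p < q) to q − p.
The 9×27 boundary matrix has rank 8 and Smith normal form diag(1,1,1,1,1,1,1,1).

The boundary map ∂_2: C_2 → C_1 acts by ∂[p,q,r] = [q,r] − [p,r] + [p,q]. For instance
  ∂[v_0,v_1,v_2] = [v_1,v_2] − [v_0,v_2] + [v_0,v_1],
  ∂[v_2,v_5,v_8] = [v_5,v_8] − [v_2,v_8] + [v_2,v_5].
The 27×18 boundary matrix has rank 18 and Smith normal form diag(1,1,1,1,1,1,1,1,1,1,1,1,1,1,1,1,1,2).

Now H_k = ker ∂_k / im ∂_{k+1}, so:

  H_0: rank C_0 − rank ∂_1 = 9 − 8 = 1, and the invariant factors of ∂_1 are all 1, so H_0 = Z.
  H_1: rank ker ∂_1 − rank ∂_2 = (27 − 8) − 18 = 1, and ∂_2 has invariant factor 2 > 1, so H_1 = Z ⊕ Z_2.
  H_2: rank ker ∂_2 − rank ∂_3 = (18 − 18) − 0 = 0, and there is no ∂_3, so H_2 = 0.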